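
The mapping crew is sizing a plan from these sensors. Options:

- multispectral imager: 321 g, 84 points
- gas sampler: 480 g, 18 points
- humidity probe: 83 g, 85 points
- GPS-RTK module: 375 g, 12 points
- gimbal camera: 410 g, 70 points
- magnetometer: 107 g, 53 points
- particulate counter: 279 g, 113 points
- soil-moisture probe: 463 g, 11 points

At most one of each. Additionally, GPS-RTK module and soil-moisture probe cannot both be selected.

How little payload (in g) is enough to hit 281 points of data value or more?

683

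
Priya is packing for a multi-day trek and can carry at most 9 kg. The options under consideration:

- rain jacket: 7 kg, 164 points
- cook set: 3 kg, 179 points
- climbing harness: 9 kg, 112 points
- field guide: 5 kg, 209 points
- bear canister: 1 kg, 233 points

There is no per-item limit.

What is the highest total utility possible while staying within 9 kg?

2097

By utility per kg: bear canister 233.00, cook set 59.67, field guide 41.80, rain jacket 23.43 lead.
The ratio ordering already packs tightly: 9×bear canister, 9 kg, 2097.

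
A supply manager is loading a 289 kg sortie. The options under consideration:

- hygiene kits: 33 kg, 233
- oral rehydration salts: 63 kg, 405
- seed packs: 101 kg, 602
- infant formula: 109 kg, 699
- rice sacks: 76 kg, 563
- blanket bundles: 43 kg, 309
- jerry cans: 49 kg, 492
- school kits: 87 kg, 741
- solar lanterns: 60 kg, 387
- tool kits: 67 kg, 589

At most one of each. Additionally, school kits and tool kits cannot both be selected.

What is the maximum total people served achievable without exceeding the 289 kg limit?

2338

Hygiene kits + rice sacks + blanket bundles + jerry cans + school kits uses 288 of the 289 kg and totals 2338.
Nothing else feasible within 289 kg beats 2338.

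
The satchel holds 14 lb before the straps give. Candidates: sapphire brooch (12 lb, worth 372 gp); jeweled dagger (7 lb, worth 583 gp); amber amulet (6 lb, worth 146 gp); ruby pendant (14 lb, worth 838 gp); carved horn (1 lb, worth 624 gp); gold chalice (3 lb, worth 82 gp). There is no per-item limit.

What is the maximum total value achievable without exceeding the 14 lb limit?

Ranking by ratio (value/lb): carved horn 624.00, jeweled dagger 83.29, ruby pendant 59.86, sapphire brooch 31.00.
Taking 14×carved horn: 14 lb used, 8736 in value.
No other feasible combination exceeds 8736.

8736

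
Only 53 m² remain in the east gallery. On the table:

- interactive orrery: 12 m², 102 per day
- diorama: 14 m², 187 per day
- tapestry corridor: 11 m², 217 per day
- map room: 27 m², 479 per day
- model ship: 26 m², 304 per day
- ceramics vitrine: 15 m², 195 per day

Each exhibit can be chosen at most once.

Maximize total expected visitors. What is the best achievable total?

891

By expected visitors per m²: tapestry corridor 19.73, map room 17.74, diorama 13.36 lead.
The ratio heuristic lands on diorama + tapestry corridor + map room (883) but leaves 1 m² idle.
Dropping diorama frees 14 m²; slotting in ceramics vitrine (15 m²) lifts the total to 891 at 53 m².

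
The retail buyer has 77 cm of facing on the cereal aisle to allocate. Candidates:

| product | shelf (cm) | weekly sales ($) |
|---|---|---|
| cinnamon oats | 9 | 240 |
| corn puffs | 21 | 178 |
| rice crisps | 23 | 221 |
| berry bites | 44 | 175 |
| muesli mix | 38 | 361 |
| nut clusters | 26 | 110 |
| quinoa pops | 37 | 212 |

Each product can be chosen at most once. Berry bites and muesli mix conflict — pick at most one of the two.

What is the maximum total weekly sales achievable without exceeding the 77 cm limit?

Best packing: cinnamon oats + rice crisps + muesli mix — 70 cm, 822 total.

822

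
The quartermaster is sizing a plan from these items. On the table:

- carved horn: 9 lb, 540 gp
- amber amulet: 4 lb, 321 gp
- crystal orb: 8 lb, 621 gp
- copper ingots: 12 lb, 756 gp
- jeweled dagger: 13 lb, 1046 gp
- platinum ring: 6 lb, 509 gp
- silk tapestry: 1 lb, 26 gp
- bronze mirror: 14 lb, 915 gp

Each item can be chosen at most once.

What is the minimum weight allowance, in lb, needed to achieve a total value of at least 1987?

25

Minimise lb subject to total value ≥ 1987.
amber amulet + crystal orb + jeweled dagger: 1988 value at 25 lb.
No combination under 25 lb hits 1987.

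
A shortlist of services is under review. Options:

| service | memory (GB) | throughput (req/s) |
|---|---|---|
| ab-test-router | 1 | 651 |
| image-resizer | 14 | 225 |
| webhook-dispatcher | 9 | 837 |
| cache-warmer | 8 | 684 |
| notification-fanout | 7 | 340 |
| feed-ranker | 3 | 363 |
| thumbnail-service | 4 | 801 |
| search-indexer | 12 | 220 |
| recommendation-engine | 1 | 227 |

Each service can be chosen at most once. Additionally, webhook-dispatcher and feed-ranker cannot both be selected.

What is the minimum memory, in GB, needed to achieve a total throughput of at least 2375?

15

Minimise GB subject to total throughput ≥ 2375.
Taking ab-test-router + webhook-dispatcher + thumbnail-service + recommendation-engine gives 2516 (≥ 2375) for 15 GB.
No combination under 15 GB hits 2375.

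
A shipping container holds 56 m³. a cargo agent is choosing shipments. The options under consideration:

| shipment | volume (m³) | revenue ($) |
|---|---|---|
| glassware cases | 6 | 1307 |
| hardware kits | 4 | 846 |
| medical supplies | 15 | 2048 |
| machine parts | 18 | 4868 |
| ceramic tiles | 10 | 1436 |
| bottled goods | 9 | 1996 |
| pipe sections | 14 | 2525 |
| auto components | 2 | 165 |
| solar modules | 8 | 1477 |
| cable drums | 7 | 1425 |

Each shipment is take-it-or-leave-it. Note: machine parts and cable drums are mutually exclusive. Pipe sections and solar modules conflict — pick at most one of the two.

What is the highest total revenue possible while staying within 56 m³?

11930

Glassware cases + hardware kits + machine parts + ceramic tiles + bottled goods + solar modules uses 55 of the 56 m³ and totals 11930.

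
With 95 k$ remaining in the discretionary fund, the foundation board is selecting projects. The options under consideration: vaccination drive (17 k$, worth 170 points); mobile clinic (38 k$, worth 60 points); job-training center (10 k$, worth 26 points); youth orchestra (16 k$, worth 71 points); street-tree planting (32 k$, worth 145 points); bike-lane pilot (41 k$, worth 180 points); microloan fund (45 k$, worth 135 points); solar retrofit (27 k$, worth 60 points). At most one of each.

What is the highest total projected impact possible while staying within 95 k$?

495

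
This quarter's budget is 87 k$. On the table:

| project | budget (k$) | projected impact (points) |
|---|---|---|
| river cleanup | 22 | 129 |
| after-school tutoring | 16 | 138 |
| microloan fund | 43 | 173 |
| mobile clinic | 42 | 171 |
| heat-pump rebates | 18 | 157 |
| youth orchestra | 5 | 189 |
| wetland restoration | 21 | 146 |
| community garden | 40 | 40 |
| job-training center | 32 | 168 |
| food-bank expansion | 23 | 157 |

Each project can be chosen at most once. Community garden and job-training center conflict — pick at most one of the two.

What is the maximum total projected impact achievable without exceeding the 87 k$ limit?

787

By projected impact per k$: youth orchestra 37.80, heat-pump rebates 8.72, after-school tutoring 8.62, wetland restoration 6.95 lead.
Taking after-school tutoring + heat-pump rebates + youth orchestra + wetland restoration + food-bank expansion: 83 k$ used, 787 in projected impact.
The spare 4 k$ is too small for any remaining project, and no feasible exchange beats 787.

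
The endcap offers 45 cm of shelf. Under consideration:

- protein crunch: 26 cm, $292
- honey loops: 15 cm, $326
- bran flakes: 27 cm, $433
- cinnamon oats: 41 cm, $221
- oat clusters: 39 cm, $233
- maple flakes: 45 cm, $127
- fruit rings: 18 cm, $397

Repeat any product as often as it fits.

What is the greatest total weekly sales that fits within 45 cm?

978

The ratio heuristic lands on 2×fruit rings (794) but leaves 9 cm idle.
Replace 2×fruit rings with 3×honey loops: the trade gains 184 net, giving 978 at 45 cm.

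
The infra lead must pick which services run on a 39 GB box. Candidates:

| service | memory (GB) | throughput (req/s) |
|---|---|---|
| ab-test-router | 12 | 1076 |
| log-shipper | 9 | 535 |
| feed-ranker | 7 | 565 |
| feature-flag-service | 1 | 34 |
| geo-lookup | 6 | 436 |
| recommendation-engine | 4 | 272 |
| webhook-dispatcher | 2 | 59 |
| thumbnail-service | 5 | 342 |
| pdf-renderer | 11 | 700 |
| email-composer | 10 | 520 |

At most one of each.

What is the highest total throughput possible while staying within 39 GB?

2955

Taking the top-ratio services first gives ab-test-router + feed-ranker + feature-flag-service + geo-lookup + recommendation-engine + webhook-dispatcher + thumbnail-service for 2784 (37 GB).
Dropping feature-flag-service and geo-lookup and webhook-dispatcher frees 9 GB; slotting in pdf-renderer (11 GB) lifts the total to 2955 at 39 GB.
Next best is ab-test-router + log-shipper + feed-ranker + geo-lookup + thumbnail-service at 2954 (39 GB) — short by 1.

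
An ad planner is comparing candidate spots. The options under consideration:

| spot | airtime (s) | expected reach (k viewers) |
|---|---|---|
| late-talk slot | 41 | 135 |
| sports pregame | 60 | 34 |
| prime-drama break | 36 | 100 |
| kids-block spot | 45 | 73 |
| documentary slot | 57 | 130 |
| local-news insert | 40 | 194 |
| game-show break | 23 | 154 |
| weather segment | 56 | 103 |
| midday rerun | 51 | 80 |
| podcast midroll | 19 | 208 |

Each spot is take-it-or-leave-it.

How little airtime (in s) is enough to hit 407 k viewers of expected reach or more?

Minimise s subject to total expected reach ≥ 407.
Taking prime-drama break + game-show break + podcast midroll gives 462 (≥ 407) for 78 s.
No combination under 78 s hits 407.

78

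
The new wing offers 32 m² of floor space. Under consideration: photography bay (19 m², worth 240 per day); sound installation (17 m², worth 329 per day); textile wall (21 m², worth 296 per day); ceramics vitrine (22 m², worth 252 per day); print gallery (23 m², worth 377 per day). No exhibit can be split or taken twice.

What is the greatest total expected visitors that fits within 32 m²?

377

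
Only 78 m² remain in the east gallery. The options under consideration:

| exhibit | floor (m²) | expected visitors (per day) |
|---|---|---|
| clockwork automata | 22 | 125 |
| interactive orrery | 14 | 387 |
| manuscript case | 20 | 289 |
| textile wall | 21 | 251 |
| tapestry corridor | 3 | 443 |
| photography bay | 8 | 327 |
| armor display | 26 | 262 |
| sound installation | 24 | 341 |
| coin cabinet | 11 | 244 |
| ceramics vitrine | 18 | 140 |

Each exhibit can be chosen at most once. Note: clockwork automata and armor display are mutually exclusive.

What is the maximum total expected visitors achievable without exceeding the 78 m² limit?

1941

Best packing: interactive orrery + manuscript case + textile wall + tapestry corridor + photography bay + coin cabinet — 77 m², 1941 total.
Every other selection either busts 78 m² or breaks a pairing rule or fails to beat 1941.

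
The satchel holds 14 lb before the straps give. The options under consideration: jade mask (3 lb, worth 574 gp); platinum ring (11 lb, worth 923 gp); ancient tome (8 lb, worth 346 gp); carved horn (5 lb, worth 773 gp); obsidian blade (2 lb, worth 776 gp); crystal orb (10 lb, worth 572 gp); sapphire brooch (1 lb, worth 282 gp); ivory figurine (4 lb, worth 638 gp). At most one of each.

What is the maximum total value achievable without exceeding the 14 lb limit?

2761

A density-first pass picks jade mask + obsidian blade + sapphire brooch + ivory figurine — 2270 at 10 lb.
Dropping sapphire brooch frees 1 lb; slotting in carved horn (5 lb) lifts the total to 2761 at 14 lb.
The closest alternative, carved horn + obsidian blade + sapphire brooch + ivory figurine, reaches only 2469.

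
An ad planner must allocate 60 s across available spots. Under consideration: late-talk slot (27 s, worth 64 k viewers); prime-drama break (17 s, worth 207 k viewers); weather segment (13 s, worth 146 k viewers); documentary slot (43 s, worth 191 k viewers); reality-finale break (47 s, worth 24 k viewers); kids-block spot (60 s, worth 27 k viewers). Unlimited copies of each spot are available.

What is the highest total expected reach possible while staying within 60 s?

The ratio heuristic lands on 3×prime-drama break (621) but leaves 9 s idle.
The 17 s tied up in prime-drama break is better spent on 2×weather segment — total rises to 706 (60 s).

706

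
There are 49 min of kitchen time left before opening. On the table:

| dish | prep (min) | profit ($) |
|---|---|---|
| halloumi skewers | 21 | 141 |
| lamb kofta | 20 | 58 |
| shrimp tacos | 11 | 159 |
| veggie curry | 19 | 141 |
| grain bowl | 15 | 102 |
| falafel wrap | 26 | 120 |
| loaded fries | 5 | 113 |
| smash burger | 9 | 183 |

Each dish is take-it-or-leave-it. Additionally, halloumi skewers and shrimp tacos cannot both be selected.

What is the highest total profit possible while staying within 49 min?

Taking shrimp tacos + veggie curry + loaded fries + smash burger: 44 min used, 596 in profit.
Next best is shrimp tacos + grain bowl + loaded fries + smash burger at 557 (40 min) — short by 39.

596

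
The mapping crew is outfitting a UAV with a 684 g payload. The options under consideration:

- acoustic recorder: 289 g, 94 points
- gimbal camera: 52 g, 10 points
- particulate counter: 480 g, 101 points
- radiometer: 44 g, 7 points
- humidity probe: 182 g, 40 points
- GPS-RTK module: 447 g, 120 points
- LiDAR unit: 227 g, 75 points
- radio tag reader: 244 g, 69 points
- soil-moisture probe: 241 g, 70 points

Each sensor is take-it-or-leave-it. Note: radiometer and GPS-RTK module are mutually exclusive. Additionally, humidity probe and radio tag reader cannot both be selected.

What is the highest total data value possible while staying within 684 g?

195

Ranking by ratio (data value/g): LiDAR unit 0.33, acoustic recorder 0.33, soil-moisture probe 0.29.
Taking the top-ratio sensors first gives acoustic recorder + gimbal camera + radiometer + LiDAR unit for 186 (612 g).
Replace acoustic recorder and gimbal camera and radiometer with GPS-RTK module: the trade gains 9 net, giving 195 at 674 g.
Next best is acoustic recorder + gimbal camera + radiometer + LiDAR unit at 186 (612 g) — short by 9.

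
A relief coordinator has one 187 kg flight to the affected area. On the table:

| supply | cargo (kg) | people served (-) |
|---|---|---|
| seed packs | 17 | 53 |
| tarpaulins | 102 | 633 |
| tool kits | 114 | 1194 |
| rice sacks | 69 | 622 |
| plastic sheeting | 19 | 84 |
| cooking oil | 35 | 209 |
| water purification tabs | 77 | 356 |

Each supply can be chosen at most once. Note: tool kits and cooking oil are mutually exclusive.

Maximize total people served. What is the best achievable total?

1816

Best packing: tool kits + rice sacks — 183 kg, 1816 total.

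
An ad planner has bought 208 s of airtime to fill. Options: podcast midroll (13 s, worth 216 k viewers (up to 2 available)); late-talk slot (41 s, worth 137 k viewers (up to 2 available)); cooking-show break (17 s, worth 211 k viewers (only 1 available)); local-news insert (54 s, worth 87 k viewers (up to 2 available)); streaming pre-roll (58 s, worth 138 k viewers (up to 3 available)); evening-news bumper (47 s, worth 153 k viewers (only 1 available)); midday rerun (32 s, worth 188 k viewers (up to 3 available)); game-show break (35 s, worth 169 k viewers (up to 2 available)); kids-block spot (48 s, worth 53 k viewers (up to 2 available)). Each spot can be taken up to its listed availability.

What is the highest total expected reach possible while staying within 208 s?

1376

Taking 2×podcast midroll + cooking-show break + 3×midday rerun + game-show break: 174 s used, 1376 in expected reach.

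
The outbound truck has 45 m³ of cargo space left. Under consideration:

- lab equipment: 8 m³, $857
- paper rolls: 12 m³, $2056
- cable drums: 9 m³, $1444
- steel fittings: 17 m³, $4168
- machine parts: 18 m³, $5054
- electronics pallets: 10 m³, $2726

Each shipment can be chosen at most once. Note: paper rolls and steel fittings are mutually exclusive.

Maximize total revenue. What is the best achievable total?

11948

By revenue per m³: machine parts 280.78, electronics pallets 272.60, steel fittings 245.18 lead.
The ratio ordering already packs tightly: steel fittings + machine parts + electronics pallets, 45 m³, 11948.
That's the maximum — no feasible swap from here does better than 11948.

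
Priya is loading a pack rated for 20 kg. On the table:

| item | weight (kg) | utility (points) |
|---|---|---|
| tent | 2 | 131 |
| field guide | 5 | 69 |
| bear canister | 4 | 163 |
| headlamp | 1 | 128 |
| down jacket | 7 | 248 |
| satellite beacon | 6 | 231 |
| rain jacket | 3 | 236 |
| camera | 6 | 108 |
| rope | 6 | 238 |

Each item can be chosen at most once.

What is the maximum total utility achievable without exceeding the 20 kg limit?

A density-first pass picks tent + bear canister + headlamp + rain jacket + rope — 896 at 16 kg.
The 2 kg tied up in tent is better spent on satellite beacon — total rises to 996 (20 kg).
The closest alternative, tent + headlamp + down jacket + rain jacket + rope, reaches only 981.

996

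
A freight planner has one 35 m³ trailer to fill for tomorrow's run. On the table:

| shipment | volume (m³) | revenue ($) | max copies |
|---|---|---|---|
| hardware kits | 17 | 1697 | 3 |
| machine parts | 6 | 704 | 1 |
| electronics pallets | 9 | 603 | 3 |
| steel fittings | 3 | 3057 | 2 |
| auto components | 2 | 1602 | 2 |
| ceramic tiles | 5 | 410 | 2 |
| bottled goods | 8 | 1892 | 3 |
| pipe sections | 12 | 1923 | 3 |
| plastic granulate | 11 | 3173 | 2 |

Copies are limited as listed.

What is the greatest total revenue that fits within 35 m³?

By revenue per m³: steel fittings 1019.00, auto components 801.00, plastic granulate 288.45, bottled goods 236.50 lead.
Taking 2×steel fittings + 2×auto components + 2×plastic granulate: 32 m³ used, 15664 in revenue.
That's the maximum — no swap from here does better than 15664.

15664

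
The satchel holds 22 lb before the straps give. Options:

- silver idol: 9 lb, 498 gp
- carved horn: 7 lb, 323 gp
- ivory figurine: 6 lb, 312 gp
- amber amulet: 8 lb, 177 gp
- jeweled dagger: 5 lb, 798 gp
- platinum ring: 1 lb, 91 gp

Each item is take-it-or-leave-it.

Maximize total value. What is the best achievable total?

1710

The ratio heuristic lands on silver idol + ivory figurine + jeweled dagger + platinum ring (1699) but leaves 1 lb idle.
The 6 lb tied up in ivory figurine is better spent on carved horn — total rises to 1710 (22 lb).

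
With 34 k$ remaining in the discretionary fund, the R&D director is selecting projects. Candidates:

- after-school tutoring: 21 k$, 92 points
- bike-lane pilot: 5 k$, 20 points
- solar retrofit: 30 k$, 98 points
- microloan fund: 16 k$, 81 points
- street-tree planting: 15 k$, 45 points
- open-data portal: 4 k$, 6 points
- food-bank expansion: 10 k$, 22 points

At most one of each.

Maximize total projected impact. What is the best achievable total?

126

A density-first pass picks bike-lane pilot + microloan fund + food-bank expansion — 123 at 31 k$.
Replace bike-lane pilot and food-bank expansion with street-tree planting: the trade gains 3 net, giving 126 at 31 k$.
Next best is bike-lane pilot + microloan fund + food-bank expansion at 123 (31 k$) — short by 3.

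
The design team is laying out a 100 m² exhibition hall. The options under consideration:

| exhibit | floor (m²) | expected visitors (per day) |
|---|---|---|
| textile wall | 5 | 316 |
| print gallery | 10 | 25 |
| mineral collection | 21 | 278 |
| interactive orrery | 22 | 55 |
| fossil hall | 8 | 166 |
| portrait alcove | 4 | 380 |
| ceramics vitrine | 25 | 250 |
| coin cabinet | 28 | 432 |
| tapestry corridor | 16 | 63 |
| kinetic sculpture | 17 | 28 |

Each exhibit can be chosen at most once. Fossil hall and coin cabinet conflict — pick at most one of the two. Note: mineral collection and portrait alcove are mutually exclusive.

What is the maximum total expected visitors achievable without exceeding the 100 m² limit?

1496

Best packing: textile wall + interactive orrery + portrait alcove + ceramics vitrine + coin cabinet + tapestry corridor — 100 m², 1496 total.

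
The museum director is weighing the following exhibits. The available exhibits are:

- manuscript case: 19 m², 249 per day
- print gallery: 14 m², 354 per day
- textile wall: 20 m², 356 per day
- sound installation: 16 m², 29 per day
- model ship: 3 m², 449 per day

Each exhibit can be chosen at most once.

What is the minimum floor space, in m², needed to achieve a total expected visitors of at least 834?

36

Minimise m² subject to total expected visitors ≥ 834.
Taking manuscript case + print gallery + model ship gives 1052 (≥ 834) for 36 m².
Below 36 m² the best achievable stays under 834.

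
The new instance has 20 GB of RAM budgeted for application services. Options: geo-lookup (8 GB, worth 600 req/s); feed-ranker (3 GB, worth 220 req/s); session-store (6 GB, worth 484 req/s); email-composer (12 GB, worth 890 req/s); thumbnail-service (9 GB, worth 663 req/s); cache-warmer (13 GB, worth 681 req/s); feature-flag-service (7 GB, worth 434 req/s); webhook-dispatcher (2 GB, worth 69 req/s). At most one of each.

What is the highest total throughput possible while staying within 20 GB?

Filling by ratio: geo-lookup + feed-ranker + session-store + webhook-dispatcher for 1373, with 1 GB left unused.
Dropping feed-ranker and session-store and webhook-dispatcher frees 11 GB; slotting in email-composer (12 GB) lifts the total to 1490 at 20 GB.
Next best is geo-lookup + feed-ranker + thumbnail-service at 1483 (20 GB) — short by 7.

1490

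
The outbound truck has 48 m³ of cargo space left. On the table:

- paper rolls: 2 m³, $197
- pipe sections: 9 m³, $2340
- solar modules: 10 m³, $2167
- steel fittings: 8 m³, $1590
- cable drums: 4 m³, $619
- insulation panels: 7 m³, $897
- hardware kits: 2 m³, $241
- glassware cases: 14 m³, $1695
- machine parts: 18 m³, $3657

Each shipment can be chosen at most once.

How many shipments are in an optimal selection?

5

Best achievable revenue is 9995.
One optimal bundle: pipe sections + solar modules + steel fittings + hardware kits + machine parts (47 m³).
All optima have 5 shipments.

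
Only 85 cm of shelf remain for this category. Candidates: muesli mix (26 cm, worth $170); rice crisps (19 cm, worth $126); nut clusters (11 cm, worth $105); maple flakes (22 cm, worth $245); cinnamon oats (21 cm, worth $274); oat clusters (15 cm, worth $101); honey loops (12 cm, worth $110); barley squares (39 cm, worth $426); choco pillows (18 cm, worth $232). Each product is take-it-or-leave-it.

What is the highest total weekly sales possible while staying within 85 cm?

966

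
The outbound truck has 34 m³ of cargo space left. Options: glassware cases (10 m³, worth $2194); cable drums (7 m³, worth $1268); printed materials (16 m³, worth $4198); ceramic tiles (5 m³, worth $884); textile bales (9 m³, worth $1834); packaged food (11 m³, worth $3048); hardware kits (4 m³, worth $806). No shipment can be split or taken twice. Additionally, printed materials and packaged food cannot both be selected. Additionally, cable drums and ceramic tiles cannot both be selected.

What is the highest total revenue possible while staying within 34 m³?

Glassware cases + textile bales + packaged food + hardware kits uses 34 of the 34 m³ and totals 7882.
Next best is printed materials + ceramic tiles + textile bales + hardware kits at 7722 (34 m³) — short by 160.

7882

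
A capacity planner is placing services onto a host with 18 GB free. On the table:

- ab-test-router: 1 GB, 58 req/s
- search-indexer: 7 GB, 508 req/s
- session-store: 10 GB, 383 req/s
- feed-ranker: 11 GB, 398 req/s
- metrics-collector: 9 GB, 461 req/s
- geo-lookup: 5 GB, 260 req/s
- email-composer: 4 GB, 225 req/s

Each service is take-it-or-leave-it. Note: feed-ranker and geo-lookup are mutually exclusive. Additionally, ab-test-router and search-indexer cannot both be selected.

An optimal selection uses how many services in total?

The maximum throughput within 18 GB is 993.
One optimal bundle: search-indexer + geo-lookup + email-composer (16 GB).
All optima have 3 services.

3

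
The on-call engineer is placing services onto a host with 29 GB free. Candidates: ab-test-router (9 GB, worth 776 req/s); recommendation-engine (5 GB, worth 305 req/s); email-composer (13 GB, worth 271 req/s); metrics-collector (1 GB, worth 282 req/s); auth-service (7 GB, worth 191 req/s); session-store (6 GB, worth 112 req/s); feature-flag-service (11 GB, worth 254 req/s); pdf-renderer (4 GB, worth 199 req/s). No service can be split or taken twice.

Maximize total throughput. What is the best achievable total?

1753

By throughput per GB: metrics-collector 282.00, ab-test-router 86.22, recommendation-engine 61.00, pdf-renderer 49.75 lead.
Best packing: ab-test-router + recommendation-engine + metrics-collector + auth-service + pdf-renderer — 26 GB, 1753 total.
Next best is ab-test-router + recommendation-engine + metrics-collector + session-store + pdf-renderer at 1674 (25 GB) — short by 79.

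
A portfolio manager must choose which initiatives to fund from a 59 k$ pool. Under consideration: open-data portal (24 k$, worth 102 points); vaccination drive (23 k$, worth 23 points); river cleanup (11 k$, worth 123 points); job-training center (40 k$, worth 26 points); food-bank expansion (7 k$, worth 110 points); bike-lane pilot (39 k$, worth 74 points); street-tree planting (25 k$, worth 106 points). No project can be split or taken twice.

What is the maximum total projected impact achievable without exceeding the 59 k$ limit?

Filling by ratio: open-data portal + river cleanup + food-bank expansion for 335, with 17 k$ left unused.
The 24 k$ tied up in open-data portal is better spent on street-tree planting — total rises to 339 (43 k$).
Every other selection either busts 59 k$ or fails to beat 339.

339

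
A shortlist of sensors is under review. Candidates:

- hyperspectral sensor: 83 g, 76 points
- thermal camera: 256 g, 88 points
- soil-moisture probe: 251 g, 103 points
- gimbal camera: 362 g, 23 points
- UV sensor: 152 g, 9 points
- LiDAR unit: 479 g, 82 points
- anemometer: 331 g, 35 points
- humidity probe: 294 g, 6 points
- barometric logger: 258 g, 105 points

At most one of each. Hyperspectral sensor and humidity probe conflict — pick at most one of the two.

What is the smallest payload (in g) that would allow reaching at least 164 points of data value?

334

Minimise g subject to total data value ≥ 164.
hyperspectral sensor + soil-moisture probe reaches 179 using 334 g.
Below 334 g the best achievable stays under 164.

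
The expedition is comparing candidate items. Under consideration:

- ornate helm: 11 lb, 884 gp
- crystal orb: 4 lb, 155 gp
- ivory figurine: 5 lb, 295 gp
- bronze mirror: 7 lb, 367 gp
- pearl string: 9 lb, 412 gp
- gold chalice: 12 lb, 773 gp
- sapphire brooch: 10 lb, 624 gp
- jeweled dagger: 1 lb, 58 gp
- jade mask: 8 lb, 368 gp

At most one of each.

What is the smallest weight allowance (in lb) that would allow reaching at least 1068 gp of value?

Look for the lowest-weight combination reaching 1068.
ornate helm + ivory figurine: 1179 value at 16 lb.
Any bundle with less than 16 lb falls short of 1068.

16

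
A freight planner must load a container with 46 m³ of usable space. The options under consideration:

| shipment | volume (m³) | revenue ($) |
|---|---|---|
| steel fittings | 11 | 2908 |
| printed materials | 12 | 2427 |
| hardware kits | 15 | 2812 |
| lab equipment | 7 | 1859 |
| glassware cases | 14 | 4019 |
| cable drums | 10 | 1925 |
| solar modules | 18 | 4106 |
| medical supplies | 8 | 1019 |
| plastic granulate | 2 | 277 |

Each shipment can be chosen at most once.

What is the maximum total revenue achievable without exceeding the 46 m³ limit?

11490

Best packing: steel fittings + printed materials + lab equipment + glassware cases + plastic granulate — 46 m³, 11490 total.
No other feasible combination exceeds 11490.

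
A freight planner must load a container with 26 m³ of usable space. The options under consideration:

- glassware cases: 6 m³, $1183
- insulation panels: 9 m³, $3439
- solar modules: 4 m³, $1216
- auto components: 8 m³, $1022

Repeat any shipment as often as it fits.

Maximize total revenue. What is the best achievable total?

9310

Ranking by ratio (revenue/m³): insulation panels 382.11, solar modules 304.00, glassware cases 197.17, auto components 127.75.
Taking 2×insulation panels + 2×solar modules: 26 m³ used, 9310 in revenue.
Every other selection either busts 26 m³ or fails to beat 9310.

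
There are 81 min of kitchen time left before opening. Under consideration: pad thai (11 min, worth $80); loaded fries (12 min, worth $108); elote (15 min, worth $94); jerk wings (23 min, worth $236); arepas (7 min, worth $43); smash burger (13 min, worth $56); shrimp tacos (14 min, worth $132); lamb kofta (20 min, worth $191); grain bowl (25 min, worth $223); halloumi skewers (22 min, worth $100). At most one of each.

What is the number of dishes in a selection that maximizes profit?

4

Best achievable profit is 758.
loaded fries + jerk wings + lamb kofta + grain bowl hits 758 at 80 min.
Any selection reaching 758 contains exactly 4 dishes.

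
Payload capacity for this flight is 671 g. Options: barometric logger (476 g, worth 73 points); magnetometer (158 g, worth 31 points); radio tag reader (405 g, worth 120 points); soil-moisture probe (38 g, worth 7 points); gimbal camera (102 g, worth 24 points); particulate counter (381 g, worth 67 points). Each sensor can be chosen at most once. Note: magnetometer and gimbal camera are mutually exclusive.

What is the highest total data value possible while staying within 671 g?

Ranking by ratio (data value/g): radio tag reader 0.30, gimbal camera 0.24, magnetometer 0.20, soil-moisture probe 0.18.
Magnetometer + radio tag reader + soil-moisture probe uses 601 of the 671 g and totals 158.

158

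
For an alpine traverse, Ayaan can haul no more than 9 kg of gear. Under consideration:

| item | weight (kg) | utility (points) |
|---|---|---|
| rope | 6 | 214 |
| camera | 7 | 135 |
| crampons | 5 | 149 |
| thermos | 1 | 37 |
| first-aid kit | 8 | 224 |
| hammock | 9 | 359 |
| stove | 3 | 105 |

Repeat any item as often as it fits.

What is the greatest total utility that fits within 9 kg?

359

Best packing: hammock — 9 kg, 359 total.
Nothing else within 9 kg beats 359.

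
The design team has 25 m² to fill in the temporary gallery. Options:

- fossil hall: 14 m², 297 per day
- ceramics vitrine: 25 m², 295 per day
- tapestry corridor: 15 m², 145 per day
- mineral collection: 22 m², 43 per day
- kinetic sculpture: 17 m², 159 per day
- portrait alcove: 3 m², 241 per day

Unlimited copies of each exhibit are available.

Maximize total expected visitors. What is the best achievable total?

1928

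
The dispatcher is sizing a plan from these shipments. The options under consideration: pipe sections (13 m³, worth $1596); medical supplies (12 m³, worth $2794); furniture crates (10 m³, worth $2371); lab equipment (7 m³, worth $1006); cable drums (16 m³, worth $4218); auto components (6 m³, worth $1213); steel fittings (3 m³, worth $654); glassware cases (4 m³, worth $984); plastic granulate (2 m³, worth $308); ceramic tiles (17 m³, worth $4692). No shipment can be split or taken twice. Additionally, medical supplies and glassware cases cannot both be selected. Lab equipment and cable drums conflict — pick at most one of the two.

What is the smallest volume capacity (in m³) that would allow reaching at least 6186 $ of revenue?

Look for the lowest-volume combination reaching 6186.
steel fittings + glassware cases + ceramic tiles reaches 6330 using 24 m³.
Below 24 m³ the best achievable stays under 6186.

24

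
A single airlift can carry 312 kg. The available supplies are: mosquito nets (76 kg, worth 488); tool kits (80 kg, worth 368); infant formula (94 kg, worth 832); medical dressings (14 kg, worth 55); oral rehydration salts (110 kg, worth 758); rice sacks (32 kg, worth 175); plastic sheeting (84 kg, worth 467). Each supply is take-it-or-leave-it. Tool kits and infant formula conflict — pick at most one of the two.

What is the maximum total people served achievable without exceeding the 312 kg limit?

2253

Density check — infant formula 8.85, oral rehydration salts 6.89, mosquito nets 6.42, plastic sheeting 5.56 are the best per kg.
Taking mosquito nets + infant formula + oral rehydration salts + rice sacks: 312 kg used, 2253 in people served.
Next best is mosquito nets + infant formula + medical dressings + oral rehydration salts at 2133 (294 kg) — short by 120.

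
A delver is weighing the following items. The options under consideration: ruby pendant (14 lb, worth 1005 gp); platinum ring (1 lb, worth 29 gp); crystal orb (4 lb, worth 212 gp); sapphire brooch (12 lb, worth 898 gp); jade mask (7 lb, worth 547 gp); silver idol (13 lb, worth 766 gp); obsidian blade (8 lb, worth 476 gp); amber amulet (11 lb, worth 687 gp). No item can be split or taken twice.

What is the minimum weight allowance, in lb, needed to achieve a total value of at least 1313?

Look for the lowest-weight combination reaching 1313.
sapphire brooch + jade mask: 1445 value at 19 lb.
No combination under 19 lb hits 1313.

19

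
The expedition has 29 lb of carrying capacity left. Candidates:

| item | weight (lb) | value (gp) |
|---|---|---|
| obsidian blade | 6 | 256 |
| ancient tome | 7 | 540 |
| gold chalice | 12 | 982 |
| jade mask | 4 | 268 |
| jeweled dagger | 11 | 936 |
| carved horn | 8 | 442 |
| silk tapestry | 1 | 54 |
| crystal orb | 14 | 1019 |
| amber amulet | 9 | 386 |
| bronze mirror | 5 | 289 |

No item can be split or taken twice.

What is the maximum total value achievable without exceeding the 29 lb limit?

Filling by ratio: gold chalice + jade mask + jeweled dagger + silk tapestry for 2240, with 1 lb left unused.
Replace jade mask with bronze mirror: the trade gains 21 net, giving 2261 at 29 lb.

2261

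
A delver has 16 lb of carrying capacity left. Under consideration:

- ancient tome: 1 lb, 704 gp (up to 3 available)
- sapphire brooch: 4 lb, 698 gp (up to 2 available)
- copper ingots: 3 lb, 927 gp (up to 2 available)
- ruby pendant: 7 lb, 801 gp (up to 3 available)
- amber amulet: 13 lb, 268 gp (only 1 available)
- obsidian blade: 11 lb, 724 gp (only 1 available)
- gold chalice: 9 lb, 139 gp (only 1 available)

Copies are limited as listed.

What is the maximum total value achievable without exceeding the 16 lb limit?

4767

The ratio heuristic lands on 3×ancient tome + sapphire brooch + 2×copper ingots (4664) but leaves 3 lb idle.
Replace sapphire brooch with ruby pendant: the trade gains 103 net, giving 4767 at 16 lb.
No other feasible combination exceeds 4767.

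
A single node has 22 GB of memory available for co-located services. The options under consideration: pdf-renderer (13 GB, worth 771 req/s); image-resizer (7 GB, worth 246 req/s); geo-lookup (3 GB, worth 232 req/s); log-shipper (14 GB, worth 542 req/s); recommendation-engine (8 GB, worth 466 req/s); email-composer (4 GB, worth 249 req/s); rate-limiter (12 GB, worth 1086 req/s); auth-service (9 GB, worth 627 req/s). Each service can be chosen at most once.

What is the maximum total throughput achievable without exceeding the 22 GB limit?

Greedy by ratio would take geo-lookup + email-composer + rate-limiter: 19 GB used, total 1567.
The 7 GB tied up in geo-lookup and email-composer is better spent on auth-service — total rises to 1713 (21 GB).
The closest alternative, geo-lookup + email-composer + rate-limiter, reaches only 1567.

1713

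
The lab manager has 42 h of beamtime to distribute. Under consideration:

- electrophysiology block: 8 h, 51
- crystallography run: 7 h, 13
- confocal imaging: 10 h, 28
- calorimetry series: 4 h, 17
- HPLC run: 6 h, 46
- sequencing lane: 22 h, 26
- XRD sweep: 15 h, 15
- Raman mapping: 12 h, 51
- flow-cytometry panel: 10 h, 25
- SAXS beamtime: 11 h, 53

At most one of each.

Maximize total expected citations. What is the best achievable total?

218

By expected citations per h: HPLC run 7.67, electrophysiology block 6.38, SAXS beamtime 4.82, calorimetry series 4.25 lead.
The ratio ordering already packs tightly: electrophysiology block + calorimetry series + HPLC run + Raman mapping + SAXS beamtime, 41 h, 218.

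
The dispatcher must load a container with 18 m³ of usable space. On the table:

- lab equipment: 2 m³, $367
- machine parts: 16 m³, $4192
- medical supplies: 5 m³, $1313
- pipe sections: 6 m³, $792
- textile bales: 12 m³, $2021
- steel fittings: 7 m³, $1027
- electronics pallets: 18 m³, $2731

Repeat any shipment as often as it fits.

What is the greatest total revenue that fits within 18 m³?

4559

A density-first pass picks lab equipment + 3×medical supplies — 4306 at 17 m³.
Replace 3×medical supplies with machine parts: the trade gains 253 net, giving 4559 at 18 m³.
No other feasible combination exceeds 4559.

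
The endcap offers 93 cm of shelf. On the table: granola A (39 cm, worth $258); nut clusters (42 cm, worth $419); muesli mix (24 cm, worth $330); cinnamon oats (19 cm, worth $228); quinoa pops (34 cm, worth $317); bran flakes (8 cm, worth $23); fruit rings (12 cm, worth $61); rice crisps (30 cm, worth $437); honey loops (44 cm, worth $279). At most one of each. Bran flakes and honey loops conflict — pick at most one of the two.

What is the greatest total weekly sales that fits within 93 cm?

1084

By weekly sales per cm: rice crisps 14.57, muesli mix 13.75, cinnamon oats 12.00 lead.
Taking the top-ratio products first gives muesli mix + cinnamon oats + bran flakes + fruit rings + rice crisps for 1079 (93 cm).
The 44 cm tied up in muesli mix and bran flakes and fruit rings is better spent on nut clusters — total rises to 1084 (91 cm).
The spare 2 cm is too small for any remaining product, and no feasible exchange beats 1084.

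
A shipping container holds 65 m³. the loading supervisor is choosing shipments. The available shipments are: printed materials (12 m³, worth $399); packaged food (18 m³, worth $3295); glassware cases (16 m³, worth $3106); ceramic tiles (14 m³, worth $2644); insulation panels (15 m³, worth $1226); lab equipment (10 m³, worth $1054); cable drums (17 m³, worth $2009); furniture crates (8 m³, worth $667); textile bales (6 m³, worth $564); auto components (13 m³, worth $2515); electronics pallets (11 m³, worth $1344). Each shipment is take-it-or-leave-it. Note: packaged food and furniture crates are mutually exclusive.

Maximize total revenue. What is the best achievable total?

11560

Taking packaged food + glassware cases + ceramic tiles + auto components: 61 m³ used, 11560 in revenue.
Nothing else feasible within 65 m³ beats 11560.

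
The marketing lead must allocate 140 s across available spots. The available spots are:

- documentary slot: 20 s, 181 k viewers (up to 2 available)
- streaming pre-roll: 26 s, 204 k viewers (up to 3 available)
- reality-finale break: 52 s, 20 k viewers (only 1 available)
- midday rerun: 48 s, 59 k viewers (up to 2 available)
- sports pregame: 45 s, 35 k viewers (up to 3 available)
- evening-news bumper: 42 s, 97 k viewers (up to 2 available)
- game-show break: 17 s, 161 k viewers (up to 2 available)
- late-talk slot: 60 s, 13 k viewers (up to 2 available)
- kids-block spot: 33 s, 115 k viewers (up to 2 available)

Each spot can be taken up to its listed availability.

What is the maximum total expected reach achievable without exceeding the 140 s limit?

1135

By expected reach per s: game-show break 9.47, documentary slot 9.05, streaming pre-roll 7.85 lead.
Filling by ratio: 2×documentary slot + 2×streaming pre-roll + 2×game-show break for 1092, with 14 s left unused.
The 17 s tied up in game-show break is better spent on streaming pre-roll — total rises to 1135 (135 s).
The spare 5 s is too small for any remaining spot, and no exchange beats 1135.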